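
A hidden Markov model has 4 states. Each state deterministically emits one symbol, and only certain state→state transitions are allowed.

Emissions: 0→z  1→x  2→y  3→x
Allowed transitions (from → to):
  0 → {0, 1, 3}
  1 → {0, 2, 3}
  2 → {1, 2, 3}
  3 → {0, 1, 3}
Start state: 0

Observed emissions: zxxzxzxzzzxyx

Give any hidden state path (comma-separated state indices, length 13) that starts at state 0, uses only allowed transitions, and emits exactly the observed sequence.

  pos 0: z in {0}, choose 0; start
  pos 1: x in {1,3}, choose 3; 0->3 ok
  pos 2: x in {1,3}, choose 3; 3->3 ok
  pos 3: z in {0}, choose 0; 3->0 ok
  pos 4: x in {1,3}, choose 3; 0->3 ok
  pos 5: z in {0}, choose 0; 3->0 ok
  pos 6: x in {1,3}, choose 1; 0->1 ok
  pos 7: z in {0}, choose 0; 1->0 ok
  pos 8: z in {0}, choose 0; 0->0 ok
  pos 9: z in {0}, choose 0; 0->0 ok
  pos 10: x in {1,3}, choose 1; 0->1 ok
  pos 11: y in {2}, choose 2; 1->2 ok
  pos 12: x in {1,3}, choose 1; 2->1 ok

0,3,3,0,3,0,1,0,0,0,1,2,1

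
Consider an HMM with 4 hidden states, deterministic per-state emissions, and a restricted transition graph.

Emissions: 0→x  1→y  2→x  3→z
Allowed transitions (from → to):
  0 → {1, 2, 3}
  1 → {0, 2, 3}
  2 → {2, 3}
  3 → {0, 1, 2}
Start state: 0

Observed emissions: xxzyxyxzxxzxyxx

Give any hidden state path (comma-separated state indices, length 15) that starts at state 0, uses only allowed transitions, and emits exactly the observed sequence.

0,2,3,1,0,1,0,3,2,2,3,0,1,2,2

  [0] x  {0,2}  => 0  start
  [1] x  {0,2}  => 2  0->2 ok
  [2] z  {3}  => 3  2->3 ok
  [3] y  {1}  => 1  3->1 ok
  [4] x  {0,2}  => 0  1->0 ok
  [5] y  {1}  => 1  0->1 ok
  [6] x  {0,2}  => 0  1->0 ok
  [7] z  {3}  => 3  0->3 ok
  [8] x  {0,2}  => 2  3->2 ok
  [9] x  {0,2}  => 2  2->2 ok
  [10] z  {3}  => 3  2->3 ok
  [11] x  {0,2}  => 0  3->0 ok
  [12] y  {1}  => 1  0->1 ok
  [13] x  {0,2}  => 2  1->2 ok
  [14] x  {0,2}  => 2  2->2 ok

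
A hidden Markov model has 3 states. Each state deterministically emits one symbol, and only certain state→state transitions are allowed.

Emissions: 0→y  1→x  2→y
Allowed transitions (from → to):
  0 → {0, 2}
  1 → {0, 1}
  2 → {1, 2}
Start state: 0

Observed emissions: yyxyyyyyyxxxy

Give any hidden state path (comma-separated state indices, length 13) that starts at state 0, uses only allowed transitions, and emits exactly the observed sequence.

  0: obs=y cand={0,2} pick 0 [start]
  1: obs=y cand={0,2} pick 2 [0->2 ok]
  2: obs=x cand={1} pick 1 [2->1 ok]
  3: obs=y cand={0,2} pick 0 [1->0 ok]
  4: obs=y cand={0,2} pick 0 [0->0 ok]
  5: obs=y cand={0,2} pick 0 [0->0 ok]
  6: obs=y cand={0,2} pick 0 [0->0 ok]
  7: obs=y cand={0,2} pick 2 [0->2 ok]
  8: obs=y cand={0,2} pick 2 [2->2 ok]
  9: obs=x cand={1} pick 1 [2->1 ok]
  10: obs=x cand={1} pick 1 [1->1 ok]
  11: obs=x cand={1} pick 1 [1->1 ok]
  12: obs=y cand={0,2} pick 0 [1->0 ok]

0,2,1,0,0,0,0,2,2,1,1,1,0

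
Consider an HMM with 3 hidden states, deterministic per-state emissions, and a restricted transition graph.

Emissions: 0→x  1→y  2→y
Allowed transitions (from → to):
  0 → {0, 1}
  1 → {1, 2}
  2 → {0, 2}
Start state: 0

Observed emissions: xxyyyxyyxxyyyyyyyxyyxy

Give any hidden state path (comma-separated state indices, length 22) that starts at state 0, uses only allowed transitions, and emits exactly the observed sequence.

0,0,1,1,2,0,1,2,0,0,1,1,1,1,1,2,2,0,1,2,0,1

  0: obs=x cand={0} pick 0 [start]
  1: obs=x cand={0} pick 0 [0->0 ok]
  2: obs=y cand={1,2} pick 1 [0->1 ok]
  3: obs=y cand={1,2} pick 1 [1->1 ok]
  4: obs=y cand={1,2} pick 2 [1->2 ok]
  5: obs=x cand={0} pick 0 [2->0 ok]
  6: obs=y cand={1,2} pick 1 [0->1 ok]
  7: obs=y cand={1,2} pick 2 [1->2 ok]
  8: obs=x cand={0} pick 0 [2->0 ok]
  9: obs=x cand={0} pick 0 [0->0 ok]
  10: obs=y cand={1,2} pick 1 [0->1 ok]
  11: obs=y cand={1,2} pick 1 [1->1 ok]
  12: obs=y cand={1,2} pick 1 [1->1 ok]
  13: obs=y cand={1,2} pick 1 [1->1 ok]
  14: obs=y cand={1,2} pick 1 [1->1 ok]
  15: obs=y cand={1,2} pick 2 [1->2 ok]
  16: obs=y cand={1,2} pick 2 [2->2 ok]
  17: obs=x cand={0} pick 0 [2->0 ok]
  18: obs=y cand={1,2} pick 1 [0->1 ok]
  19: obs=y cand={1,2} pick 2 [1->2 ok]
  20: obs=x cand={0} pick 0 [2->0 ok]
  21: obs=y cand={1,2} pick 1 [0->1 ok]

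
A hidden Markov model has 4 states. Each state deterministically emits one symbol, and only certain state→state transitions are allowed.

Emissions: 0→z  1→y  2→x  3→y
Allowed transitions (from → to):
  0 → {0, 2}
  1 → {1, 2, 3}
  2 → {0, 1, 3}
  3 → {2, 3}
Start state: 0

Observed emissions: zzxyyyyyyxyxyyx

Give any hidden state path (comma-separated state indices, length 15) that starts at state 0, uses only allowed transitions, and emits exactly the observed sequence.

  pos 0: z in {0}, choose 0; start
  pos 1: z in {0}, choose 0; 0->0 ok
  pos 2: x in {2}, choose 2; 0->2 ok
  pos 3: y in {1,3}, choose 1; 2->1 ok
  pos 4: y in {1,3}, choose 1; 1->1 ok
  pos 5: y in {1,3}, choose 1; 1->1 ok
  pos 6: y in {1,3}, choose 3; 1->3 ok
  pos 7: y in {1,3}, choose 3; 3->3 ok
  pos 8: y in {1,3}, choose 3; 3->3 ok
  pos 9: x in {2}, choose 2; 3->2 ok
  pos 10: y in {1,3}, choose 1; 2->1 ok
  pos 11: x in {2}, choose 2; 1->2 ok
  pos 12: y in {1,3}, choose 1; 2->1 ok
  pos 13: y in {1,3}, choose 1; 1->1 ok
  pos 14: x in {2}, choose 2; 1->2 ok

0,0,2,1,1,1,3,3,3,2,1,2,1,1,2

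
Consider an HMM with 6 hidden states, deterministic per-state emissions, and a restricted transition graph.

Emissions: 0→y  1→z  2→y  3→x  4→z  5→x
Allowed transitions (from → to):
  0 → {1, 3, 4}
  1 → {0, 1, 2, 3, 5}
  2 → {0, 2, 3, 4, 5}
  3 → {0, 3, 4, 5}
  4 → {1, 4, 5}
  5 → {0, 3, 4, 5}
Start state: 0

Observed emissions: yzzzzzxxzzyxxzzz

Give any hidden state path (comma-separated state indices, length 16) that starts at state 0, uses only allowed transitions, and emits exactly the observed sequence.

0,4,4,4,4,4,5,5,4,1,2,5,5,4,1,1

  0: obs=y cand={0,2} pick 0 [start]
  1: obs=z cand={1,4} pick 4 [0->4 ok]
  2: obs=z cand={1,4} pick 4 [4->4 ok]
  3: obs=z cand={1,4} pick 4 [4->4 ok]
  4: obs=z cand={1,4} pick 4 [4->4 ok]
  5: obs=z cand={1,4} pick 4 [4->4 ok]
  6: obs=x cand={3,5} pick 5 [4->5 ok]
  7: obs=x cand={3,5} pick 5 [5->5 ok]
  8: obs=z cand={1,4} pick 4 [5->4 ok]
  9: obs=z cand={1,4} pick 1 [4->1 ok]
  10: obs=y cand={0,2} pick 2 [1->2 ok]
  11: obs=x cand={3,5} pick 5 [2->5 ok]
  12: obs=x cand={3,5} pick 5 [5->5 ok]
  13: obs=z cand={1,4} pick 4 [5->4 ok]
  14: obs=z cand={1,4} pick 1 [4->1 ok]
  15: obs=z cand={1,4} pick 1 [1->1 ok]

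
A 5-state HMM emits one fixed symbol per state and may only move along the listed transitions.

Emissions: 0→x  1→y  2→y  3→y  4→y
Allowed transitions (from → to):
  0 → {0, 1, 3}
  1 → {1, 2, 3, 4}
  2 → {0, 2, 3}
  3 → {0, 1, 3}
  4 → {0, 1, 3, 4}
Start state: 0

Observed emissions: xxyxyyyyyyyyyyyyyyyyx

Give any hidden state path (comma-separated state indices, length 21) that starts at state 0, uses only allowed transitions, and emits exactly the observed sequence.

  0: obs=x cand={0} pick 0 [start]
  1: obs=x cand={0} pick 0 [0->0 ok]
  2: obs=y cand={1,2,3,4} pick 3 [0->3 ok]
  3: obs=x cand={0} pick 0 [3->0 ok]
  4: obs=y cand={1,2,3,4} pick 1 [0->1 ok]
  5: obs=y cand={1,2,3,4} pick 3 [1->3 ok]
  6: obs=y cand={1,2,3,4} pick 1 [3->1 ok]
  7: obs=y cand={1,2,3,4} pick 1 [1->1 ok]
  8: obs=y cand={1,2,3,4} pick 3 [1->3 ok]
  9: obs=y cand={1,2,3,4} pick 3 [3->3 ok]
  10: obs=y cand={1,2,3,4} pick 1 [3->1 ok]
  11: obs=y cand={1,2,3,4} pick 4 [1->4 ok]
  12: obs=y cand={1,2,3,4} pick 4 [4->4 ok]
  13: obs=y cand={1,2,3,4} pick 1 [4->1 ok]
  14: obs=y cand={1,2,3,4} pick 2 [1->2 ok]
  15: obs=y cand={1,2,3,4} pick 2 [2->2 ok]
  16: obs=y cand={1,2,3,4} pick 3 [2->3 ok]
  17: obs=y cand={1,2,3,4} pick 1 [3->1 ok]
  18: obs=y cand={1,2,3,4} pick 3 [1->3 ok]
  19: obs=y cand={1,2,3,4} pick 3 [3->3 ok]
  20: obs=x cand={0} pick 0 [3->0 ok]

0,0,3,0,1,3,1,1,3,3,1,4,4,1,2,2,3,1,3,3,0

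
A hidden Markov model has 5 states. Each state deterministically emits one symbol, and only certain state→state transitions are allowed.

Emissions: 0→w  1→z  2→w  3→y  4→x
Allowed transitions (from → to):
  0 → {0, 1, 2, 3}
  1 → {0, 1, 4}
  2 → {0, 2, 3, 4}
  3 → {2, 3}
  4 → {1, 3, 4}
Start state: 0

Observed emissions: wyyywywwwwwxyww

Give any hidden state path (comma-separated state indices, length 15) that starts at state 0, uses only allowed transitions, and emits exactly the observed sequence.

  t0 'w' -> {0,2}, take 0 (start)
  t1 'y' -> {3}, take 3 (0->3 ok)
  t2 'y' -> {3}, take 3 (3->3 ok)
  t3 'y' -> {3}, take 3 (3->3 ok)
  t4 'w' -> {0,2}, take 2 (3->2 ok)
  t5 'y' -> {3}, take 3 (2->3 ok)
  t6 'w' -> {0,2}, take 2 (3->2 ok)
  t7 'w' -> {0,2}, take 2 (2->2 ok)
  t8 'w' -> {0,2}, take 2 (2->2 ok)
  t9 'w' -> {0,2}, take 2 (2->2 ok)
  t10 'w' -> {0,2}, take 2 (2->2 ok)
  t11 'x' -> {4}, take 4 (2->4 ok)
  t12 'y' -> {3}, take 3 (4->3 ok)
  t13 'w' -> {0,2}, take 2 (3->2 ok)
  t14 'w' -> {0,2}, take 0 (2->0 ok)

0,3,3,3,2,3,2,2,2,2,2,4,3,2,0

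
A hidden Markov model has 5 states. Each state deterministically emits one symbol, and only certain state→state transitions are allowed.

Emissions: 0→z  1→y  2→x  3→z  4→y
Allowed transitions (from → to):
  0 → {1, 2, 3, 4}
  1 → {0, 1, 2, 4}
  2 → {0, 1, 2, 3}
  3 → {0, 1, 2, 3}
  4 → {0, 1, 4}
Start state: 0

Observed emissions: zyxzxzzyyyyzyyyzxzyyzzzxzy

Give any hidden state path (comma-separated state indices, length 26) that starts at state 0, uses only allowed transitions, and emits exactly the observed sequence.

  pos 0: z in {0,3}, choose 0; start
  pos 1: y in {1,4}, choose 1; 0->1 ok
  pos 2: x in {2}, choose 2; 1->2 ok
  pos 3: z in {0,3}, choose 0; 2->0 ok
  pos 4: x in {2}, choose 2; 0->2 ok
  pos 5: z in {0,3}, choose 3; 2->3 ok
  pos 6: z in {0,3}, choose 3; 3->3 ok
  pos 7: y in {1,4}, choose 1; 3->1 ok
  pos 8: y in {1,4}, choose 4; 1->4 ok
  pos 9: y in {1,4}, choose 4; 4->4 ok
  pos 10: y in {1,4}, choose 4; 4->4 ok
  pos 11: z in {0,3}, choose 0; 4->0 ok
  pos 12: y in {1,4}, choose 1; 0->1 ok
  pos 13: y in {1,4}, choose 4; 1->4 ok
  pos 14: y in {1,4}, choose 1; 4->1 ok
  pos 15: z in {0,3}, choose 0; 1->0 ok
  pos 16: x in {2}, choose 2; 0->2 ok
  pos 17: z in {0,3}, choose 3; 2->3 ok
  pos 18: y in {1,4}, choose 1; 3->1 ok
  pos 19: y in {1,4}, choose 1; 1->1 ok
  pos 20: z in {0,3}, choose 0; 1->0 ok
  pos 21: z in {0,3}, choose 3; 0->3 ok
  pos 22: z in {0,3}, choose 0; 3->0 ok
  pos 23: x in {2}, choose 2; 0->2 ok
  pos 24: z in {0,3}, choose 3; 2->3 ok
  pos 25: y in {1,4}, choose 1; 3->1 ok

0,1,2,0,2,3,3,1,4,4,4,0,1,4,1,0,2,3,1,1,0,3,0,2,3,1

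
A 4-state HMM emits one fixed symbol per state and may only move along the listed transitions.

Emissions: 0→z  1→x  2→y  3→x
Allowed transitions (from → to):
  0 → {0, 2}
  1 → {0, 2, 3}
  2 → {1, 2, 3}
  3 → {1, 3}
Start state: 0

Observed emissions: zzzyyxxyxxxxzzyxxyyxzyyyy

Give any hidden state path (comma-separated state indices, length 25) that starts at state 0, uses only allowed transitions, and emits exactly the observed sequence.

0,0,0,2,2,3,1,2,3,1,3,1,0,0,2,3,1,2,2,1,0,2,2,2,2

  0: obs=z cand={0} pick 0 [start]
  1: obs=z cand={0} pick 0 [0->0 ok]
  2: obs=z cand={0} pick 0 [0->0 ok]
  3: obs=y cand={2} pick 2 [0->2 ok]
  4: obs=y cand={2} pick 2 [2->2 ok]
  5: obs=x cand={1,3} pick 3 [2->3 ok]
  6: obs=x cand={1,3} pick 1 [3->1 ok]
  7: obs=y cand={2} pick 2 [1->2 ok]
  8: obs=x cand={1,3} pick 3 [2->3 ok]
  9: obs=x cand={1,3} pick 1 [3->1 ok]
  10: obs=x cand={1,3} pick 3 [1->3 ok]
  11: obs=x cand={1,3} pick 1 [3->1 ok]
  12: obs=z cand={0} pick 0 [1->0 ok]
  13: obs=z cand={0} pick 0 [0->0 ok]
  14: obs=y cand={2} pick 2 [0->2 ok]
  15: obs=x cand={1,3} pick 3 [2->3 ok]
  16: obs=x cand={1,3} pick 1 [3->1 ok]
  17: obs=y cand={2} pick 2 [1->2 ok]
  18: obs=y cand={2} pick 2 [2->2 ok]
  19: obs=x cand={1,3} pick 1 [2->1 ok]
  20: obs=z cand={0} pick 0 [1->0 ok]
  21: obs=y cand={2} pick 2 [0->2 ok]
  22: obs=y cand={2} pick 2 [2->2 ok]
  23: obs=y cand={2} pick 2 [2->2 ok]
  24: obs=y cand={2} pick 2 [2->2 ok]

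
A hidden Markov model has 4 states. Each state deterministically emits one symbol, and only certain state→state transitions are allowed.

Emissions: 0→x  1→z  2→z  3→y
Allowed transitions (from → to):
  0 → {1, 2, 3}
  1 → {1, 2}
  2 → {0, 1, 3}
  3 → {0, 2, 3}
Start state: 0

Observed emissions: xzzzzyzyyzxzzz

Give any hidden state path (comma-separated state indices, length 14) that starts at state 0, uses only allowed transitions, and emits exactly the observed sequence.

0,2,1,1,2,3,2,3,3,2,0,2,1,1

  0: obs=x cand={0} pick 0 [start]
  1: obs=z cand={1,2} pick 2 [0->2 ok]
  2: obs=z cand={1,2} pick 1 [2->1 ok]
  3: obs=z cand={1,2} pick 1 [1->1 ok]
  4: obs=z cand={1,2} pick 2 [1->2 ok]
  5: obs=y cand={3} pick 3 [2->3 ok]
  6: obs=z cand={1,2} pick 2 [3->2 ok]
  7: obs=y cand={3} pick 3 [2->3 ok]
  8: obs=y cand={3} pick 3 [3->3 ok]
  9: obs=z cand={1,2} pick 2 [3->2 ok]
  10: obs=x cand={0} pick 0 [2->0 ok]
  11: obs=z cand={1,2} pick 2 [0->2 ok]
  12: obs=z cand={1,2} pick 1 [2->1 ok]
  13: obs=z cand={1,2} pick 1 [1->1 ok]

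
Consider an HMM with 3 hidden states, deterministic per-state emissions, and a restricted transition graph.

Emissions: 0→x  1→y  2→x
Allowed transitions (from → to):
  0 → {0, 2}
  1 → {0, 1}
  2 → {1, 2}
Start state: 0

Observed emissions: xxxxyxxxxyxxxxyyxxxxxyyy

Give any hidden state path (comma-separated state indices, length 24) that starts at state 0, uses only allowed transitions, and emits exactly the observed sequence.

  [0] x  {0,2}  => 0  start
  [1] x  {0,2}  => 0  0->0 ok
  [2] x  {0,2}  => 0  0->0 ok
  [3] x  {0,2}  => 2  0->2 ok
  [4] y  {1}  => 1  2->1 ok
  [5] x  {0,2}  => 0  1->0 ok
  [6] x  {0,2}  => 0  0->0 ok
  [7] x  {0,2}  => 0  0->0 ok
  [8] x  {0,2}  => 2  0->2 ok
  [9] y  {1}  => 1  2->1 ok
  [10] x  {0,2}  => 0  1->0 ok
  [11] x  {0,2}  => 2  0->2 ok
  [12] x  {0,2}  => 2  2->2 ok
  [13] x  {0,2}  => 2  2->2 ok
  [14] y  {1}  => 1  2->1 ok
  [15] y  {1}  => 1  1->1 ok
  [16] x  {0,2}  => 0  1->0 ok
  [17] x  {0,2}  => 0  0->0 ok
  [18] x  {0,2}  => 0  0->0 ok
  [19] x  {0,2}  => 0  0->0 ok
  [20] x  {0,2}  => 2  0->2 ok
  [21] y  {1}  => 1  2->1 ok
  [22] y  {1}  => 1  1->1 ok
  [23] y  {1}  => 1  1->1 ok

0,0,0,2,1,0,0,0,2,1,0,2,2,2,1,1,0,0,0,0,2,1,1,1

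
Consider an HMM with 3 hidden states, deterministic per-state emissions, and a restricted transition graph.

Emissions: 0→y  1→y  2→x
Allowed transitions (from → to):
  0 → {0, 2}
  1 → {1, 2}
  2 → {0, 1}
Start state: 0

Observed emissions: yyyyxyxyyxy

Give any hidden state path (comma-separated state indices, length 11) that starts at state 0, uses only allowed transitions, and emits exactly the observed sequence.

0,0,0,0,2,1,2,1,1,2,0

  pos 0: y in {0,1}, choose 0; start
  pos 1: y in {0,1}, choose 0; 0->0 ok
  pos 2: y in {0,1}, choose 0; 0->0 ok
  pos 3: y in {0,1}, choose 0; 0->0 ok
  pos 4: x in {2}, choose 2; 0->2 ok
  pos 5: y in {0,1}, choose 1; 2->1 ok
  pos 6: x in {2}, choose 2; 1->2 ok
  pos 7: y in {0,1}, choose 1; 2->1 ok
  pos 8: y in {0,1}, choose 1; 1->1 ok
  pos 9: x in {2}, choose 2; 1->2 ok
  pos 10: y in {0,1}, choose 0; 2->0 ok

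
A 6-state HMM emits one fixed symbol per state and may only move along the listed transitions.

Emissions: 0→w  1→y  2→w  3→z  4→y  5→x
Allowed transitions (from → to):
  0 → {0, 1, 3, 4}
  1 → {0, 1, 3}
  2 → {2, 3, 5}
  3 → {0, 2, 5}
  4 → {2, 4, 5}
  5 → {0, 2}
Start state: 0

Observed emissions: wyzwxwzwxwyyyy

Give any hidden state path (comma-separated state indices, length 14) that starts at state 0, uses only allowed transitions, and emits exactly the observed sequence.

0,1,3,2,5,0,3,2,5,0,1,1,1,1

  pos 0: w in {0,2}, choose 0; start
  pos 1: y in {1,4}, choose 1; 0->1 ok
  pos 2: z in {3}, choose 3; 1->3 ok
  pos 3: w in {0,2}, choose 2; 3->2 ok
  pos 4: x in {5}, choose 5; 2->5 ok
  pos 5: w in {0,2}, choose 0; 5->0 ok
  pos 6: z in {3}, choose 3; 0->3 ok
  pos 7: w in {0,2}, choose 2; 3->2 ok
  pos 8: x in {5}, choose 5; 2->5 ok
  pos 9: w in {0,2}, choose 0; 5->0 ok
  pos 10: y in {1,4}, choose 1; 0->1 ok
  pos 11: y in {1,4}, choose 1; 1->1 ok
  pos 12: y in {1,4}, choose 1; 1->1 ok
  pos 13: y in {1,4}, choose 1; 1->1 ok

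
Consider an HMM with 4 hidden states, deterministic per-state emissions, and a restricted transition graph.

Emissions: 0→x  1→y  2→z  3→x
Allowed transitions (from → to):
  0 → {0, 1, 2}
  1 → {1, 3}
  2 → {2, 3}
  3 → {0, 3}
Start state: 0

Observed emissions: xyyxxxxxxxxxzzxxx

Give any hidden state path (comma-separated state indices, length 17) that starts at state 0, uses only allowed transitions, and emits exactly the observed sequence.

  [0] x  {0,3}  => 0  start
  [1] y  {1}  => 1  0->1 ok
  [2] y  {1}  => 1  1->1 ok
  [3] x  {0,3}  => 3  1->3 ok
  [4] x  {0,3}  => 3  3->3 ok
  [5] x  {0,3}  => 3  3->3 ok
  [6] x  {0,3}  => 0  3->0 ok
  [7] x  {0,3}  => 0  0->0 ok
  [8] x  {0,3}  => 0  0->0 ok
  [9] x  {0,3}  => 0  0->0 ok
  [10] x  {0,3}  => 0  0->0 ok
  [11] x  {0,3}  => 0  0->0 ok
  [12] z  {2}  => 2  0->2 ok
  [13] z  {2}  => 2  2->2 ok
  [14] x  {0,3}  => 3  2->3 ok
  [15] x  {0,3}  => 3  3->3 ok
  [16] x  {0,3}  => 0  3->0 ok

0,1,1,3,3,3,0,0,0,0,0,0,2,2,3,3,0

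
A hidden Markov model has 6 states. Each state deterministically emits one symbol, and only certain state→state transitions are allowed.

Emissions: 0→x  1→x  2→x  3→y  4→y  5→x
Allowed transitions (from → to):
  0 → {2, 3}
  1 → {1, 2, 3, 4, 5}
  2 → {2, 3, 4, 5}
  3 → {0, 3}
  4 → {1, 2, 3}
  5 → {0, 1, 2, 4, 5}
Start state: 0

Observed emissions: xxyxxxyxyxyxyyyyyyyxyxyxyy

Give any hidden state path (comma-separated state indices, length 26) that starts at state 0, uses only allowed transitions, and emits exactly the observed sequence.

0,2,3,0,2,5,4,2,4,2,4,1,4,3,3,3,3,3,3,0,3,0,3,0,3,3

  0: obs=x cand={0,1,2,5} pick 0 [start]
  1: obs=x cand={0,1,2,5} pick 2 [0->2 ok]
  2: obs=y cand={3,4} pick 3 [2->3 ok]
  3: obs=x cand={0,1,2,5} pick 0 [3->0 ok]
  4: obs=x cand={0,1,2,5} pick 2 [0->2 ok]
  5: obs=x cand={0,1,2,5} pick 5 [2->5 ok]
  6: obs=y cand={3,4} pick 4 [5->4 ok]
  7: obs=x cand={0,1,2,5} pick 2 [4->2 ok]
  8: obs=y cand={3,4} pick 4 [2->4 ok]
  9: obs=x cand={0,1,2,5} pick 2 [4->2 ok]
  10: obs=y cand={3,4} pick 4 [2->4 ok]
  11: obs=x cand={0,1,2,5} pick 1 [4->1 ok]
  12: obs=y cand={3,4} pick 4 [1->4 ok]
  13: obs=y cand={3,4} pick 3 [4->3 ok]
  14: obs=y cand={3,4} pick 3 [3->3 ok]
  15: obs=y cand={3,4} pick 3 [3->3 ok]
  16: obs=y cand={3,4} pick 3 [3->3 ok]
  17: obs=y cand={3,4} pick 3 [3->3 ok]
  18: obs=y cand={3,4} pick 3 [3->3 ok]
  19: obs=x cand={0,1,2,5} pick 0 [3->0 ok]
  20: obs=y cand={3,4} pick 3 [0->3 ok]
  21: obs=x cand={0,1,2,5} pick 0 [3->0 ok]
  22: obs=y cand={3,4} pick 3 [0->3 ok]
  23: obs=x cand={0,1,2,5} pick 0 [3->0 ok]
  24: obs=y cand={3,4} pick 3 [0->3 ok]
  25: obs=y cand={3,4} pick 3 [3->3 ok]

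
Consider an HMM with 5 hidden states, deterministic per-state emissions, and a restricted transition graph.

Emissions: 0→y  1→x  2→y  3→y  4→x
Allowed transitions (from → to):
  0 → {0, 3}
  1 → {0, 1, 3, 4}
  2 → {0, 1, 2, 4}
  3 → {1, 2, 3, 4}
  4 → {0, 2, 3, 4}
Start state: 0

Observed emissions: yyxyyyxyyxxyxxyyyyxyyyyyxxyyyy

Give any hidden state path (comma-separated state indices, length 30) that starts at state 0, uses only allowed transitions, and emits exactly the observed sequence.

0,3,4,2,2,2,1,0,3,4,4,2,1,1,3,3,3,3,4,2,0,0,3,2,1,1,0,3,3,2

  t0 'y' -> {0,2,3}, take 0 (start)
  t1 'y' -> {0,2,3}, take 3 (0->3 ok)
  t2 'x' -> {1,4}, take 4 (3->4 ok)
  t3 'y' -> {0,2,3}, take 2 (4->2 ok)
  t4 'y' -> {0,2,3}, take 2 (2->2 ok)
  t5 'y' -> {0,2,3}, take 2 (2->2 ok)
  t6 'x' -> {1,4}, take 1 (2->1 ok)
  t7 'y' -> {0,2,3}, take 0 (1->0 ok)
  t8 'y' -> {0,2,3}, take 3 (0->3 ok)
  t9 'x' -> {1,4}, take 4 (3->4 ok)
  t10 'x' -> {1,4}, take 4 (4->4 ok)
  t11 'y' -> {0,2,3}, take 2 (4->2 ok)
  t12 'x' -> {1,4}, take 1 (2->1 ok)
  t13 'x' -> {1,4}, take 1 (1->1 ok)
  t14 'y' -> {0,2,3}, take 3 (1->3 ok)
  t15 'y' -> {0,2,3}, take 3 (3->3 ok)
  t16 'y' -> {0,2,3}, take 3 (3->3 ok)
  t17 'y' -> {0,2,3}, take 3 (3->3 ok)
  t18 'x' -> {1,4}, take 4 (3->4 ok)
  t19 'y' -> {0,2,3}, take 2 (4->2 ok)
  t20 'y' -> {0,2,3}, take 0 (2->0 ok)
  t21 'y' -> {0,2,3}, take 0 (0->0 ok)
  t22 'y' -> {0,2,3}, take 3 (0->3 ok)
  t23 'y' -> {0,2,3}, take 2 (3->2 ok)
  t24 'x' -> {1,4}, take 1 (2->1 ok)
  t25 'x' -> {1,4}, take 1 (1->1 ok)
  t26 'y' -> {0,2,3}, take 0 (1->0 ok)
  t27 'y' -> {0,2,3}, take 3 (0->3 ok)
  t28 'y' -> {0,2,3}, take 3 (3->3 ok)
  t29 'y' -> {0,2,3}, take 2 (3->2 ok)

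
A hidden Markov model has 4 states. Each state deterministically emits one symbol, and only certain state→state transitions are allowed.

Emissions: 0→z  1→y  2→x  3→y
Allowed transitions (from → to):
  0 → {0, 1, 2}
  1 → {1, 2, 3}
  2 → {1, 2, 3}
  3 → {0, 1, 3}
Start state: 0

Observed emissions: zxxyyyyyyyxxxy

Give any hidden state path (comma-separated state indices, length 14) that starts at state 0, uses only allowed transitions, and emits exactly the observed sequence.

  pos 0: z in {0}, choose 0; start
  pos 1: x in {2}, choose 2; 0->2 ok
  pos 2: x in {2}, choose 2; 2->2 ok
  pos 3: y in {1,3}, choose 3; 2->3 ok
  pos 4: y in {1,3}, choose 1; 3->1 ok
  pos 5: y in {1,3}, choose 1; 1->1 ok
  pos 6: y in {1,3}, choose 1; 1->1 ok
  pos 7: y in {1,3}, choose 3; 1->3 ok
  pos 8: y in {1,3}, choose 3; 3->3 ok
  pos 9: y in {1,3}, choose 1; 3->1 ok
  pos 10: x in {2}, choose 2; 1->2 ok
  pos 11: x in {2}, choose 2; 2->2 ok
  pos 12: x in {2}, choose 2; 2->2 ok
  pos 13: y in {1,3}, choose 1; 2->1 ok

0,2,2,3,1,1,1,3,3,1,2,2,2,1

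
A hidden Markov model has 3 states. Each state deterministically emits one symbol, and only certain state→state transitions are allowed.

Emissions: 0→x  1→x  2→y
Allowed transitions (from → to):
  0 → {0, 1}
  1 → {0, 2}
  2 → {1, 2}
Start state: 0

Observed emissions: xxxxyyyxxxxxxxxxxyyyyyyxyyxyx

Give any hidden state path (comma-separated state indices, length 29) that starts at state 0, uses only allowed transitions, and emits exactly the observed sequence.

0,1,0,1,2,2,2,1,0,0,0,0,0,0,1,0,1,2,2,2,2,2,2,1,2,2,1,2,1

  pos 0: x in {0,1}, choose 0; start
  pos 1: x in {0,1}, choose 1; 0->1 ok
  pos 2: x in {0,1}, choose 0; 1->0 ok
  pos 3: x in {0,1}, choose 1; 0->1 ok
  pos 4: y in {2}, choose 2; 1->2 ok
  pos 5: y in {2}, choose 2; 2->2 ok
  pos 6: y in {2}, choose 2; 2->2 ok
  pos 7: x in {0,1}, choose 1; 2->1 ok
  pos 8: x in {0,1}, choose 0; 1->0 ok
  pos 9: x in {0,1}, choose 0; 0->0 ok
  pos 10: x in {0,1}, choose 0; 0->0 ok
  pos 11: x in {0,1}, choose 0; 0->0 ok
  pos 12: x in {0,1}, choose 0; 0->0 ok
  pos 13: x in {0,1}, choose 0; 0->0 ok
  pos 14: x in {0,1}, choose 1; 0->1 ok
  pos 15: x in {0,1}, choose 0; 1->0 ok
  pos 16: x in {0,1}, choose 1; 0->1 ok
  pos 17: y in {2}, choose 2; 1->2 ok
  pos 18: y in {2}, choose 2; 2->2 ok
  pos 19: y in {2}, choose 2; 2->2 ok
  pos 20: y in {2}, choose 2; 2->2 ok
  pos 21: y in {2}, choose 2; 2->2 ok
  pos 22: y in {2}, choose 2; 2->2 ok
  pos 23: x in {0,1}, choose 1; 2->1 ok
  pos 24: y in {2}, choose 2; 1->2 ok
  pos 25: y in {2}, choose 2; 2->2 ok
  pos 26: x in {0,1}, choose 1; 2->1 ok
  pos 27: y in {2}, choose 2; 1->2 ok
  pos 28: x in {0,1}, choose 1; 2->1 ok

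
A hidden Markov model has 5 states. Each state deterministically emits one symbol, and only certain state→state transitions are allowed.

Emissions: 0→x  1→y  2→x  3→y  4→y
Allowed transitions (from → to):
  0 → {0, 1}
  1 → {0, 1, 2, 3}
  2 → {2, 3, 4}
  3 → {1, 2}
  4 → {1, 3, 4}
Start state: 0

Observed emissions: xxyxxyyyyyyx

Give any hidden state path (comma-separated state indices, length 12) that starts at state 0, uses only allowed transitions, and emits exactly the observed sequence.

  0: obs=x cand={0,2} pick 0 [start]
  1: obs=x cand={0,2} pick 0 [0->0 ok]
  2: obs=y cand={1,3,4} pick 1 [0->1 ok]
  3: obs=x cand={0,2} pick 2 [1->2 ok]
  4: obs=x cand={0,2} pick 2 [2->2 ok]
  5: obs=y cand={1,3,4} pick 4 [2->4 ok]
  6: obs=y cand={1,3,4} pick 3 [4->3 ok]
  7: obs=y cand={1,3,4} pick 1 [3->1 ok]
  8: obs=y cand={1,3,4} pick 3 [1->3 ok]
  9: obs=y cand={1,3,4} pick 1 [3->1 ok]
  10: obs=y cand={1,3,4} pick 3 [1->3 ok]
  11: obs=x cand={0,2} pick 2 [3->2 ok]

0,0,1,2,2,4,3,1,3,1,3,2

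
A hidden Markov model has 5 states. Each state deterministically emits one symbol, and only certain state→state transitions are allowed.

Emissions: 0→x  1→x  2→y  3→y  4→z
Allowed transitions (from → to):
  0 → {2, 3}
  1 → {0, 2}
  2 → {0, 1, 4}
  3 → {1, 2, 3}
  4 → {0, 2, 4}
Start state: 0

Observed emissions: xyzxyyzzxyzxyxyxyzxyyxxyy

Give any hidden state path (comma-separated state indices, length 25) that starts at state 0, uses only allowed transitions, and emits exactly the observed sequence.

0,2,4,0,3,2,4,4,0,2,4,0,3,1,2,1,2,4,0,3,2,1,0,3,2

  [0] x  {0,1}  => 0  start
  [1] y  {2,3}  => 2  0->2 ok
  [2] z  {4}  => 4  2->4 ok
  [3] x  {0,1}  => 0  4->0 ok
  [4] y  {2,3}  => 3  0->3 ok
  [5] y  {2,3}  => 2  3->2 ok
  [6] z  {4}  => 4  2->4 ok
  [7] z  {4}  => 4  4->4 ok
  [8] x  {0,1}  => 0  4->0 ok
  [9] y  {2,3}  => 2  0->2 ok
  [10] z  {4}  => 4  2->4 ok
  [11] x  {0,1}  => 0  4->0 ok
  [12] y  {2,3}  => 3  0->3 ok
  [13] x  {0,1}  => 1  3->1 ok
  [14] y  {2,3}  => 2  1->2 ok
  [15] x  {0,1}  => 1  2->1 ok
  [16] y  {2,3}  => 2  1->2 ok
  [17] z  {4}  => 4  2->4 ok
  [18] x  {0,1}  => 0  4->0 ok
  [19] y  {2,3}  => 3  0->3 ok
  [20] y  {2,3}  => 2  3->2 ok
  [21] x  {0,1}  => 1  2->1 ok
  [22] x  {0,1}  => 0  1->0 ok
  [23] y  {2,3}  => 3  0->3 ok
  [24] y  {2,3}  => 2  3->2 ok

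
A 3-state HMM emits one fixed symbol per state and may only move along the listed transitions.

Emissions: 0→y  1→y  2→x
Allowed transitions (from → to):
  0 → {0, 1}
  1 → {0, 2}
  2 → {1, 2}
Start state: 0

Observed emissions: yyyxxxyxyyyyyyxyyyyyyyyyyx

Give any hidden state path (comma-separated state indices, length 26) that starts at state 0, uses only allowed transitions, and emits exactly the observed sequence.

0,0,1,2,2,2,1,2,1,0,1,0,0,1,2,1,0,1,0,0,0,0,0,0,1,2

  t0 'y' -> {0,1}, take 0 (start)
  t1 'y' -> {0,1}, take 0 (0->0 ok)
  t2 'y' -> {0,1}, take 1 (0->1 ok)
  t3 'x' -> {2}, take 2 (1->2 ok)
  t4 'x' -> {2}, take 2 (2->2 ok)
  t5 'x' -> {2}, take 2 (2->2 ok)
  t6 'y' -> {0,1}, take 1 (2->1 ok)
  t7 'x' -> {2}, take 2 (1->2 ok)
  t8 'y' -> {0,1}, take 1 (2->1 ok)
  t9 'y' -> {0,1}, take 0 (1->0 ok)
  t10 'y' -> {0,1}, take 1 (0->1 ok)
  t11 'y' -> {0,1}, take 0 (1->0 ok)
  t12 'y' -> {0,1}, take 0 (0->0 ok)
  t13 'y' -> {0,1}, take 1 (0->1 ok)
  t14 'x' -> {2}, take 2 (1->2 ok)
  t15 'y' -> {0,1}, take 1 (2->1 ok)
  t16 'y' -> {0,1}, take 0 (1->0 ok)
  t17 'y' -> {0,1}, take 1 (0->1 ok)
  t18 'y' -> {0,1}, take 0 (1->0 ok)
  t19 'y' -> {0,1}, take 0 (0->0 ok)
  t20 'y' -> {0,1}, take 0 (0->0 ok)
  t21 'y' -> {0,1}, take 0 (0->0 ok)
  t22 'y' -> {0,1}, take 0 (0->0 ok)
  t23 'y' -> {0,1}, take 0 (0->0 ok)
  t24 'y' -> {0,1}, take 1 (0->1 ok)
  t25 'x' -> {2}, take 2 (1->2 ok)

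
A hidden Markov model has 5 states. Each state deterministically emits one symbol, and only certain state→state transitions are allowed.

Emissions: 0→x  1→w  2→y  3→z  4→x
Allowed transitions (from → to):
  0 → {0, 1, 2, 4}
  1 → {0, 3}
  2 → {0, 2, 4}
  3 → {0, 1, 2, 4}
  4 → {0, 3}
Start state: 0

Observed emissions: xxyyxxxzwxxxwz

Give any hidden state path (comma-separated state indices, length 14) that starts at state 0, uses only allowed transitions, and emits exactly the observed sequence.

  0: obs=x cand={0,4} pick 0 [start]
  1: obs=x cand={0,4} pick 0 [0->0 ok]
  2: obs=y cand={2} pick 2 [0->2 ok]
  3: obs=y cand={2} pick 2 [2->2 ok]
  4: obs=x cand={0,4} pick 4 [2->4 ok]
  5: obs=x cand={0,4} pick 0 [4->0 ok]
  6: obs=x cand={0,4} pick 4 [0->4 ok]
  7: obs=z cand={3} pick 3 [4->3 ok]
  8: obs=w cand={1} pick 1 [3->1 ok]
  9: obs=x cand={0,4} pick 0 [1->0 ok]
  10: obs=x cand={0,4} pick 4 [0->4 ok]
  11: obs=x cand={0,4} pick 0 [4->0 ok]
  12: obs=w cand={1} pick 1 [0->1 ok]
  13: obs=z cand={3} pick 3 [1->3 ok]

0,0,2,2,4,0,4,3,1,0,4,0,1,3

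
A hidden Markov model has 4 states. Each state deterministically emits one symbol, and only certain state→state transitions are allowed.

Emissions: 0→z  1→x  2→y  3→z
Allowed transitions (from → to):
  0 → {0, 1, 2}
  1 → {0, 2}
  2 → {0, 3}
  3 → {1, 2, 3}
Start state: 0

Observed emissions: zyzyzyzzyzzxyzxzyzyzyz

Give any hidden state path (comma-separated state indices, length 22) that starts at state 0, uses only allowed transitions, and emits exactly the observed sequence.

0,2,3,2,0,2,0,0,2,3,3,1,2,3,1,0,2,3,2,0,2,3

  t0 'z' -> {0,3}, take 0 (start)
  t1 'y' -> {2}, take 2 (0->2 ok)
  t2 'z' -> {0,3}, take 3 (2->3 ok)
  t3 'y' -> {2}, take 2 (3->2 ok)
  t4 'z' -> {0,3}, take 0 (2->0 ok)
  t5 'y' -> {2}, take 2 (0->2 ok)
  t6 'z' -> {0,3}, take 0 (2->0 ok)
  t7 'z' -> {0,3}, take 0 (0->0 ok)
  t8 'y' -> {2}, take 2 (0->2 ok)
  t9 'z' -> {0,3}, take 3 (2->3 ok)
  t10 'z' -> {0,3}, take 3 (3->3 ok)
  t11 'x' -> {1}, take 1 (3->1 ok)
  t12 'y' -> {2}, take 2 (1->2 ok)
  t13 'z' -> {0,3}, take 3 (2->3 ok)
  t14 'x' -> {1}, take 1 (3->1 ok)
  t15 'z' -> {0,3}, take 0 (1->0 ok)
  t16 'y' -> {2}, take 2 (0->2 ok)
  t17 'z' -> {0,3}, take 3 (2->3 ok)
  t18 'y' -> {2}, take 2 (3->2 ok)
  t19 'z' -> {0,3}, take 0 (2->0 ok)
  t20 'y' -> {2}, take 2 (0->2 ok)
  t21 'z' -> {0,3}, take 3 (2->3 ok)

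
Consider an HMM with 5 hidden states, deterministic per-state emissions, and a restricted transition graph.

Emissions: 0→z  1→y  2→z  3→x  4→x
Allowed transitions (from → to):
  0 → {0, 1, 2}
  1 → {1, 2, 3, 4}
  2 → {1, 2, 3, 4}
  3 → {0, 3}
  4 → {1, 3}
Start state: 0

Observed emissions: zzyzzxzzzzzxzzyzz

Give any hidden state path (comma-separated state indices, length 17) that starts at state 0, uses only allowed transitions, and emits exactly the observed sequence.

0,2,1,2,2,3,0,0,0,2,2,3,0,0,1,2,2

  t0 'z' -> {0,2}, take 0 (start)
  t1 'z' -> {0,2}, take 2 (0->2 ok)
  t2 'y' -> {1}, take 1 (2->1 ok)
  t3 'z' -> {0,2}, take 2 (1->2 ok)
  t4 'z' -> {0,2}, take 2 (2->2 ok)
  t5 'x' -> {3,4}, take 3 (2->3 ok)
  t6 'z' -> {0,2}, take 0 (3->0 ok)
  t7 'z' -> {0,2}, take 0 (0->0 ok)
  t8 'z' -> {0,2}, take 0 (0->0 ok)
  t9 'z' -> {0,2}, take 2 (0->2 ok)
  t10 'z' -> {0,2}, take 2 (2->2 ok)
  t11 'x' -> {3,4}, take 3 (2->3 ok)
  t12 'z' -> {0,2}, take 0 (3->0 ok)
  t13 'z' -> {0,2}, take 0 (0->0 ok)
  t14 'y' -> {1}, take 1 (0->1 ok)
  t15 'z' -> {0,2}, take 2 (1->2 ok)
  t16 'z' -> {0,2}, take 2 (2->2 ok)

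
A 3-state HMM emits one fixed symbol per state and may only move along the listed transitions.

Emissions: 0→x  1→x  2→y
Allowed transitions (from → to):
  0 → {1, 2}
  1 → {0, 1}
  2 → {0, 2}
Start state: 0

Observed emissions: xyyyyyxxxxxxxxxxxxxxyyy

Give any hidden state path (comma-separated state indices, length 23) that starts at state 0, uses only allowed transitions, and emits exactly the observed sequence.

  pos 0: x in {0,1}, choose 0; start
  pos 1: y in {2}, choose 2; 0->2 ok
  pos 2: y in {2}, choose 2; 2->2 ok
  pos 3: y in {2}, choose 2; 2->2 ok
  pos 4: y in {2}, choose 2; 2->2 ok
  pos 5: y in {2}, choose 2; 2->2 ok
  pos 6: x in {0,1}, choose 0; 2->0 ok
  pos 7: x in {0,1}, choose 1; 0->1 ok
  pos 8: x in {0,1}, choose 0; 1->0 ok
  pos 9: x in {0,1}, choose 1; 0->1 ok
  pos 10: x in {0,1}, choose 1; 1->1 ok
  pos 11: x in {0,1}, choose 0; 1->0 ok
  pos 12: x in {0,1}, choose 1; 0->1 ok
  pos 13: x in {0,1}, choose 1; 1->1 ok
  pos 14: x in {0,1}, choose 1; 1->1 ok
  pos 15: x in {0,1}, choose 0; 1->0 ok
  pos 16: x in {0,1}, choose 1; 0->1 ok
  pos 17: x in {0,1}, choose 0; 1->0 ok
  pos 18: x in {0,1}, choose 1; 0->1 ok
  pos 19: x in {0,1}, choose 0; 1->0 ok
  pos 20: y in {2}, choose 2; 0->2 ok
  pos 21: y in {2}, choose 2; 2->2 ok
  pos 22: y in {2}, choose 2; 2->2 ok

0,2,2,2,2,2,0,1,0,1,1,0,1,1,1,0,1,0,1,0,2,2,2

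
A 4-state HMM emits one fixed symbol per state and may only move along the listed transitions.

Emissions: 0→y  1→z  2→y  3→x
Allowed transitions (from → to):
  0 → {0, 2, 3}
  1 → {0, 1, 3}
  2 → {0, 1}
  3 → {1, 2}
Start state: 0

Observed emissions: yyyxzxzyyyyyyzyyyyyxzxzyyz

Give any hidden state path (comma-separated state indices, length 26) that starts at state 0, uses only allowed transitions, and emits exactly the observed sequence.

  t0 'y' -> {0,2}, take 0 (start)
  t1 'y' -> {0,2}, take 0 (0->0 ok)
  t2 'y' -> {0,2}, take 0 (0->0 ok)
  t3 'x' -> {3}, take 3 (0->3 ok)
  t4 'z' -> {1}, take 1 (3->1 ok)
  t5 'x' -> {3}, take 3 (1->3 ok)
  t6 'z' -> {1}, take 1 (3->1 ok)
  t7 'y' -> {0,2}, take 0 (1->0 ok)
  t8 'y' -> {0,2}, take 2 (0->2 ok)
  t9 'y' -> {0,2}, take 0 (2->0 ok)
  t10 'y' -> {0,2}, take 2 (0->2 ok)
  t11 'y' -> {0,2}, take 0 (2->0 ok)
  t12 'y' -> {0,2}, take 2 (0->2 ok)
  t13 'z' -> {1}, take 1 (2->1 ok)
  t14 'y' -> {0,2}, take 0 (1->0 ok)
  t15 'y' -> {0,2}, take 0 (0->0 ok)
  t16 'y' -> {0,2}, take 2 (0->2 ok)
  t17 'y' -> {0,2}, take 0 (2->0 ok)
  t18 'y' -> {0,2}, take 0 (0->0 ok)
  t19 'x' -> {3}, take 3 (0->3 ok)
  t20 'z' -> {1}, take 1 (3->1 ok)
  t21 'x' -> {3}, take 3 (1->3 ok)
  t22 'z' -> {1}, take 1 (3->1 ok)
  t23 'y' -> {0,2}, take 0 (1->0 ok)
  t24 'y' -> {0,2}, take 2 (0->2 ok)
  t25 'z' -> {1}, take 1 (2->1 ok)

0,0,0,3,1,3,1,0,2,0,2,0,2,1,0,0,2,0,0,3,1,3,1,0,2,1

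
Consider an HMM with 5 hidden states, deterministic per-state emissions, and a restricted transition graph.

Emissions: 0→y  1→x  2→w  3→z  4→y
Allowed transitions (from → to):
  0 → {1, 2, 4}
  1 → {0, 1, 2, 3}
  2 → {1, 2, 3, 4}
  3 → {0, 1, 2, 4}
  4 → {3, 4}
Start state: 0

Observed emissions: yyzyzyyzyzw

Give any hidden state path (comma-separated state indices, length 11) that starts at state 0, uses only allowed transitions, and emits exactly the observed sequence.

0,4,3,4,3,4,4,3,4,3,2

  pos 0: y in {0,4}, choose 0; start
  pos 1: y in {0,4}, choose 4; 0->4 ok
  pos 2: z in {3}, choose 3; 4->3 ok
  pos 3: y in {0,4}, choose 4; 3->4 ok
  pos 4: z in {3}, choose 3; 4->3 ok
  pos 5: y in {0,4}, choose 4; 3->4 ok
  pos 6: y in {0,4}, choose 4; 4->4 ok
  pos 7: z in {3}, choose 3; 4->3 ok
  pos 8: y in {0,4}, choose 4; 3->4 ok
  pos 9: z in {3}, choose 3; 4->3 ok
  pos 10: w in {2}, choose 2; 3->2 ok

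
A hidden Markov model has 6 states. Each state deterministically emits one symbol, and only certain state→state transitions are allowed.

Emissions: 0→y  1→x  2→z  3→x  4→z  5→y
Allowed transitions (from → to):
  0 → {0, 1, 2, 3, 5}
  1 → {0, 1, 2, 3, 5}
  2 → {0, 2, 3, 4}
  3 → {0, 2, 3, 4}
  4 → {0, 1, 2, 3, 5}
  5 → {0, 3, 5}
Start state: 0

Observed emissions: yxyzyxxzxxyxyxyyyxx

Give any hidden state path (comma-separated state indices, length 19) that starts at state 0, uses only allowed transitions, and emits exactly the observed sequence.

0,3,0,2,0,3,3,2,3,3,0,3,0,1,5,0,0,3,3

  0: obs=y cand={0,5} pick 0 [start]
  1: obs=x cand={1,3} pick 3 [0->3 ok]
  2: obs=y cand={0,5} pick 0 [3->0 ok]
  3: obs=z cand={2,4} pick 2 [0->2 ok]
  4: obs=y cand={0,5} pick 0 [2->0 ok]
  5: obs=x cand={1,3} pick 3 [0->3 ok]
  6: obs=x cand={1,3} pick 3 [3->3 ok]
  7: obs=z cand={2,4} pick 2 [3->2 ok]
  8: obs=x cand={1,3} pick 3 [2->3 ok]
  9: obs=x cand={1,3} pick 3 [3->3 ok]
  10: obs=y cand={0,5} pick 0 [3->0 ok]
  11: obs=x cand={1,3} pick 3 [0->3 ok]
  12: obs=y cand={0,5} pick 0 [3->0 ok]
  13: obs=x cand={1,3} pick 1 [0->1 ok]
  14: obs=y cand={0,5} pick 5 [1->5 ok]
  15: obs=y cand={0,5} pick 0 [5->0 ok]
  16: obs=y cand={0,5} pick 0 [0->0 ok]
  17: obs=x cand={1,3} pick 3 [0->3 ok]
  18: obs=x cand={1,3} pick 3 [3->3 ok]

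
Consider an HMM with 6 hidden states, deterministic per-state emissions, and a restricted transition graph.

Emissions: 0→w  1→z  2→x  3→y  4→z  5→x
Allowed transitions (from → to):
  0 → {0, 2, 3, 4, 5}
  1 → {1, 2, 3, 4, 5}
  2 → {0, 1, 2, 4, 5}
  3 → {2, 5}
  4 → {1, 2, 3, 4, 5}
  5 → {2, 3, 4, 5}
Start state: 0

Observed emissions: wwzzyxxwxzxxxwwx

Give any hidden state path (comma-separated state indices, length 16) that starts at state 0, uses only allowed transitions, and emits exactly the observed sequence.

  0: obs=w cand={0} pick 0 [start]
  1: obs=w cand={0} pick 0 [0->0 ok]
  2: obs=z cand={1,4} pick 4 [0->4 ok]
  3: obs=z cand={1,4} pick 4 [4->4 ok]
  4: obs=y cand={3} pick 3 [4->3 ok]
  5: obs=x cand={2,5} pick 5 [3->5 ok]
  6: obs=x cand={2,5} pick 2 [5->2 ok]
  7: obs=w cand={0} pick 0 [2->0 ok]
  8: obs=x cand={2,5} pick 5 [0->5 ok]
  9: obs=z cand={1,4} pick 4 [5->4 ok]
  10: obs=x cand={2,5} pick 2 [4->2 ok]
  11: obs=x cand={2,5} pick 5 [2->5 ok]
  12: obs=x cand={2,5} pick 2 [5->2 ok]
  13: obs=w cand={0} pick 0 [2->0 ok]
  14: obs=w cand={0} pick 0 [0->0 ok]
  15: obs=x cand={2,5} pick 2 [0->2 ok]

0,0,4,4,3,5,2,0,5,4,2,5,2,0,0,2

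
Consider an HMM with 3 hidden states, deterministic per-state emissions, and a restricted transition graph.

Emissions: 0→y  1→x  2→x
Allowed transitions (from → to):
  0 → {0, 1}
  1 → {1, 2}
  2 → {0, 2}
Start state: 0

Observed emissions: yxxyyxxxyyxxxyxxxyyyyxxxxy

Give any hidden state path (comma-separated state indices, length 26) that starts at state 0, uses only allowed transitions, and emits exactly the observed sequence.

0,1,2,0,0,1,2,2,0,0,1,2,2,0,1,1,2,0,0,0,0,1,1,1,2,0

  t0 'y' -> {0}, take 0 (start)
  t1 'x' -> {1,2}, take 1 (0->1 ok)
  t2 'x' -> {1,2}, take 2 (1->2 ok)
  t3 'y' -> {0}, take 0 (2->0 ok)
  t4 'y' -> {0}, take 0 (0->0 ok)
  t5 'x' -> {1,2}, take 1 (0->1 ok)
  t6 'x' -> {1,2}, take 2 (1->2 ok)
  t7 'x' -> {1,2}, take 2 (2->2 ok)
  t8 'y' -> {0}, take 0 (2->0 ok)
  t9 'y' -> {0}, take 0 (0->0 ok)
  t10 'x' -> {1,2}, take 1 (0->1 ok)
  t11 'x' -> {1,2}, take 2 (1->2 ok)
  t12 'x' -> {1,2}, take 2 (2->2 ok)
  t13 'y' -> {0}, take 0 (2->0 ok)
  t14 'x' -> {1,2}, take 1 (0->1 ok)
  t15 'x' -> {1,2}, take 1 (1->1 ok)
  t16 'x' -> {1,2}, take 2 (1->2 ok)
  t17 'y' -> {0}, take 0 (2->0 ok)
  t18 'y' -> {0}, take 0 (0->0 ok)
  t19 'y' -> {0}, take 0 (0->0 ok)
  t20 'y' -> {0}, take 0 (0->0 ok)
  t21 'x' -> {1,2}, take 1 (0->1 ok)
  t22 'x' -> {1,2}, take 1 (1->1 ok)
  t23 'x' -> {1,2}, take 1 (1->1 ok)
  t24 'x' -> {1,2}, take 2 (1->2 ok)
  t25 'y' -> {0}, take 0 (2->0 ok)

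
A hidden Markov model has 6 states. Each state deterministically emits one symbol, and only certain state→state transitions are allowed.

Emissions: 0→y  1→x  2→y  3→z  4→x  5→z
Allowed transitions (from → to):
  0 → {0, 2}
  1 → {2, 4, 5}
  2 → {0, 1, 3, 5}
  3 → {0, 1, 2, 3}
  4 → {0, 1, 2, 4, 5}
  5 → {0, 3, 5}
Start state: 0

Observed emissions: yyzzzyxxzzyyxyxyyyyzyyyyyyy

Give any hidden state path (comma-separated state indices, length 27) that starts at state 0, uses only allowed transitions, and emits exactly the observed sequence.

  0: obs=y cand={0,2} pick 0 [start]
  1: obs=y cand={0,2} pick 2 [0->2 ok]
  2: obs=z cand={3,5} pick 5 [2->5 ok]
  3: obs=z cand={3,5} pick 3 [5->3 ok]
  4: obs=z cand={3,5} pick 3 [3->3 ok]
  5: obs=y cand={0,2} pick 2 [3->2 ok]
  6: obs=x cand={1,4} pick 1 [2->1 ok]
  7: obs=x cand={1,4} pick 4 [1->4 ok]
  8: obs=z cand={3,5} pick 5 [4->5 ok]
  9: obs=z cand={3,5} pick 5 [5->5 ok]
  10: obs=y cand={0,2} pick 0 [5->0 ok]
  11: obs=y cand={0,2} pick 2 [0->2 ok]
  12: obs=x cand={1,4} pick 1 [2->1 ok]
  13: obs=y cand={0,2} pick 2 [1->2 ok]
  14: obs=x cand={1,4} pick 1 [2->1 ok]
  15: obs=y cand={0,2} pick 2 [1->2 ok]
  16: obs=y cand={0,2} pick 0 [2->0 ok]
  17: obs=y cand={0,2} pick 0 [0->0 ok]
  18: obs=y cand={0,2} pick 2 [0->2 ok]
  19: obs=z cand={3,5} pick 3 [2->3 ok]
  20: obs=y cand={0,2} pick 0 [3->0 ok]
  21: obs=y cand={0,2} pick 0 [0->0 ok]
  22: obs=y cand={0,2} pick 0 [0->0 ok]
  23: obs=y cand={0,2} pick 0 [0->0 ok]
  24: obs=y cand={0,2} pick 0 [0->0 ok]
  25: obs=y cand={0,2} pick 0 [0->0 ok]
  26: obs=y cand={0,2} pick 2 [0->2 ok]

0,2,5,3,3,2,1,4,5,5,0,2,1,2,1,2,0,0,2,3,0,0,0,0,0,0,2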